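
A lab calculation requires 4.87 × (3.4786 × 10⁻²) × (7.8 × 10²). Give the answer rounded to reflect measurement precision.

1.3 × 10²

4.87 × (3.4786 × 10⁻²) × (7.8 × 10²) = 132.1380996
Multiplication/division keeps the fewest significant figures: 4.87 → 3 s.f., 3.4786 × 10⁻² → 5 s.f., 7.8 × 10² → 2 s.f.; limit is 2.
Rounded to 2 significant figures: 1.3 × 10².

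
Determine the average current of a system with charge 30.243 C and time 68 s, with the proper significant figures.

0.44 A

average current = 30.243 C ÷ 68 s = 0.44475 A.
30.243 has 5 significant figures; 68 has 2.
Division/multiplication keeps the fewest: 2 significant figures.
Rounded: 0.44 A.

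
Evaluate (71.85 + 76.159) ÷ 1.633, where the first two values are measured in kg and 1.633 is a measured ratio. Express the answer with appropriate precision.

71.85 kg + 76.159 kg = 148.009 kg; the sum is limited to 2 decimal places (5 s.f.).
Carrying full precision, 148.009 ÷ 1.633 = 90.6362522964… kg; 1.633 has 4 s.f., so the result keeps min(5, 4) = 4 s.f.
Rounded to 4 significant figures: 90.64 kg.

90.64 kg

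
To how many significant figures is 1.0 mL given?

1.0: trailing zeros after a decimal point are significant.

2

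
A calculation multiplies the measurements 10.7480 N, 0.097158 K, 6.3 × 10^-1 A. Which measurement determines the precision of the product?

6.3 × 10^-1 A

10.7480 N → 6 s.f.; 0.097158 K → 5 s.f.; 6.3 × 10^-1 A → 2 s.f.
The fewest is 2 significant figures, from 6.3 × 10^-1 A.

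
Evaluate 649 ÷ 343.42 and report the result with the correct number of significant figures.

1.89

649 ÷ 343.42 = 1.88981422165…
Multiplication/division keeps the fewest significant figures: 649 → 3 s.f., 343.42 → 5 s.f.; limit is 3.
Rounded to 3 significant figures: 1.89.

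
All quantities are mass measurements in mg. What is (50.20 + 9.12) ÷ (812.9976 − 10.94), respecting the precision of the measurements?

7.396 × 10⁻²

50.20 + 9.12 = 59.32, limited to 2 d.p. → 4 s.f.; 812.9976 − 10.94 = 802.0576, limited to 2 d.p. → 5 s.f.
Carrying full precision, 59.32 ÷ 802.0576 = 0.0739597754575…; keep min(4, 5) = 4 s.f.
Rounded to 4 significant figures: 7.396 × 10⁻².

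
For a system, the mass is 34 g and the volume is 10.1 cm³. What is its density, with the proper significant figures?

density = 34 g ÷ 10.1 cm³ = 3.36633663366… g/cm³.
34 has 2 significant figures; 10.1 has 3.
Division/multiplication keeps the fewest: 2 significant figures.
Rounded: 3.4 g/cm³.

3.4 g/cm³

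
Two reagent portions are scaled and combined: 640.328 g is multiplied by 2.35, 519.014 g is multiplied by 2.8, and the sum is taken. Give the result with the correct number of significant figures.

640.328 × 2.35 = 1504.7708 → 1.50 × 10^3 g (3 s.f., last digit at the 10^1 place).
519.014 × 2.8 = 1453.2392 → 1.5 × 10^3 g (2 s.f., last digit at the 10^2 place).
Sum: 2958.01 g; keep the coarser place, 10^2.
Result: 3.0 × 10^3 g.

3.0 × 10^3 g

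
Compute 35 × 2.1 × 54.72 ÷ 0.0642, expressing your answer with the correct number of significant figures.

6.3 × 10⁴

35 × 2.1 × 54.72 ÷ 0.0642 = 62646.728972…
Multiplication/division keeps the fewest significant figures: 35 → 2 s.f., 2.1 → 2 s.f., 54.72 → 4 s.f., 0.0642 → 3 s.f.; limit is 2.
Rounded to 2 significant figures: 6.3 × 10⁴.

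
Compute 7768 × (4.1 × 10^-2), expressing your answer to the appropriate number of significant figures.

7768 × (4.1 × 10^-2) = 318.488
Multiplication/division keeps the fewest significant figures: 7768 → 4 s.f., 4.1 × 10^-2 → 2 s.f.; limit is 2.
Rounded to 2 significant figures: 3.2 × 10^2.

3.2 × 10^2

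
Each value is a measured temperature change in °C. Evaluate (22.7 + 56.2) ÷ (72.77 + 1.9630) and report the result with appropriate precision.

1.06

22.7 + 56.2 = 78.9, limited to 1 d.p. → 3 s.f.; 72.77 + 1.9630 = 74.7330, limited to 2 d.p. → 4 s.f.
Carrying full precision, 78.9 ÷ 74.7330 = 1.05575850026…; keep min(3, 4) = 3 s.f.
Rounded to 3 significant figures: 1.06.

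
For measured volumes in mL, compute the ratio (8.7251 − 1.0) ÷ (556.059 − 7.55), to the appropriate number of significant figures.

0.014

8.7251 − 1.0 = 7.7251, limited to 1 d.p. → 2 s.f.; 556.059 − 7.55 = 548.509, limited to 2 d.p. → 5 s.f.
Carrying full precision, 7.7251 ÷ 548.509 = 0.0140838163093…; keep min(2, 5) = 2 s.f.
Rounded to 2 significant figures: 0.014.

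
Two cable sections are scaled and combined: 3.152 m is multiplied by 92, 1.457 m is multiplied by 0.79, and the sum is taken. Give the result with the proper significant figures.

3.152 × 92 = 289.984 → 2.9 × 10² m (2 s.f., last digit at the 10^1 place).
1.457 × 0.79 = 1.15103 → 1.2 m (2 s.f., last digit at the 10^-1 place).
Sum: 291.13503 m; keep the coarser place, 10^1.
Result: 2.9 × 10² m.

2.9 × 10² m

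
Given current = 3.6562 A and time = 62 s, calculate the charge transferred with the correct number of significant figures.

2.3 × 10² C

charge transferred = 3.6562 A × 62 s = 226.6844 C.
3.6562 has 5 significant figures; 62 has 2.
Division/multiplication keeps the fewest: 2 significant figures.
Rounded: 2.3 × 10² C.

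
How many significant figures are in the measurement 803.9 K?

803.9: zeros between nonzero digits are significant.

4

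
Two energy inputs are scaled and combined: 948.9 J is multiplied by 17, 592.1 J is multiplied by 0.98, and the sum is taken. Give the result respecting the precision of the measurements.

948.9 × 17 = 16131.3 → 1.6 × 10⁴ J (2 s.f., last digit at the 10^3 place).
592.1 × 0.98 = 580.258 → 5.8 × 10² J (2 s.f., last digit at the 10^1 place).
Sum: 16711.558 J; keep the coarser place, 10^3.
Result: 1.7 × 10⁴ J.

1.7 × 10⁴ J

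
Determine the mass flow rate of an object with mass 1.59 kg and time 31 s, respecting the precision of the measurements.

mass flow rate = 1.59 kg ÷ 31 s = 0.0512903225806… kg/s.
1.59 has 3 significant figures; 31 has 2.
Division/multiplication keeps the fewest: 2 significant figures.
Rounded: 0.051 kg/s.

0.051 kg/s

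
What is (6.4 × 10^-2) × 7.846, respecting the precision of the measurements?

(6.4 × 10^-2) × 7.846 = 0.502144
Multiplication/division keeps the fewest significant figures: 6.4 × 10^-2 → 2 s.f., 7.846 → 4 s.f.; limit is 2.
Rounded to 2 significant figures: 0.50.

0.50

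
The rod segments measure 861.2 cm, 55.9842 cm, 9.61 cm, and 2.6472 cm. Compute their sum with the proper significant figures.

861.2 cm + 55.9842 cm + 9.61 cm + 2.6472 cm = 929.4414 cm.
Addition/subtraction keeps the fewest decimal places: 861.2 → 1 decimal place, 55.9842 → 4 decimal places, 9.61 → 2 decimal places, 2.6472 → 4 decimal places; limit is 1.
Rounded to 1 decimal place: 929.4 cm.

929.4 cm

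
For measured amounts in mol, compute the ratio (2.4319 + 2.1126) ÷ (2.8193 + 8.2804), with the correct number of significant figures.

2.4319 + 2.1126 = 4.5445, limited to 4 d.p. → 5 s.f.; 2.8193 + 8.2804 = 11.0997, limited to 4 d.p. → 6 s.f.
Carrying full precision, 4.5445 ÷ 11.0997 = 0.409425479968…; keep min(5, 6) = 5 s.f.
Rounded to 5 significant figures: 0.40943.

0.40943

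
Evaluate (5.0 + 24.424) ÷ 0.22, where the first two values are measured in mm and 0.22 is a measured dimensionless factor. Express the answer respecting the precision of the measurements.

5.0 mm + 24.424 mm = 29.424 mm; the sum is limited to 1 decimal place (3 s.f.).
Carrying full precision, 29.424 ÷ 0.22 = 133.745454545… mm; 0.22 has 2 s.f., so the result keeps min(3, 2) = 2 s.f.
Rounded to 2 significant figures: 1.3 × 10^2 mm.

1.3 × 10^2 mm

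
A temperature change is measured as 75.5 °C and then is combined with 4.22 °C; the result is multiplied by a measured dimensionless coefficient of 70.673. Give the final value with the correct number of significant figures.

5.63 × 10³ °C

75.5 °C + 4.22 °C = 79.72 °C; the sum is limited to 1 decimal place (3 s.f.).
Carrying full precision, 79.72 × 70.673 = 5634.05156 °C; 70.673 has 5 s.f., so the result keeps min(3, 5) = 3 s.f.
Rounded to 3 significant figures: 5.63 × 10³ °C.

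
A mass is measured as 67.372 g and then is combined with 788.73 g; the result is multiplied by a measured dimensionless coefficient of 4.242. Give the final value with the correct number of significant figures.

3632 g

67.372 g + 788.73 g = 856.102 g; the sum is limited to 2 decimal places (5 s.f.).
Carrying full precision, 856.102 × 4.242 = 3631.584684 g; 4.242 has 4 s.f., so the result keeps min(5, 4) = 4 s.f.
Rounded to 4 significant figures: 3632 g.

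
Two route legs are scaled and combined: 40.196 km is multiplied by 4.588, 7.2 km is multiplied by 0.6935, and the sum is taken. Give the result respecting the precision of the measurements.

189.4 km

40.196 × 4.588 = 184.419248 → 1.844 × 10² km (4 s.f., last digit at the 10^-1 place).
7.2 × 0.6935 = 4.9932 → 5.0 km (2 s.f., last digit at the 10^-1 place).
Sum: 189.412448 km; keep the coarser place, 10^-1.
Result: 189.4 km.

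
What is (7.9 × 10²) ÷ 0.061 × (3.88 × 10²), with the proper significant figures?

(7.9 × 10²) ÷ 0.061 × (3.88 × 10²) = 5024918.03279…
Multiplication/division keeps the fewest significant figures: 7.9 × 10² → 2 s.f., 0.061 → 2 s.f., 3.88 × 10² → 3 s.f.; limit is 2.
Rounded to 2 significant figures: 5.0 × 10⁶.

5.0 × 10⁶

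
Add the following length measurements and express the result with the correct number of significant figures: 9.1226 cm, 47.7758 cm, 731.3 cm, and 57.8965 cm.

9.1226 cm + 47.7758 cm + 731.3 cm + 57.8965 cm = 846.0949 cm.
Addition/subtraction keeps the fewest decimal places: 9.1226 → 4 decimal places, 47.7758 → 4 decimal places, 731.3 → 1 decimal place, 57.8965 → 4 decimal places; limit is 1.
Rounded to 1 decimal place: 846.1 cm.

846.1 cm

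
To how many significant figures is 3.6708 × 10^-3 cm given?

3.6708 × 10^-3: in scientific notation every digit of the coefficient is significant.

5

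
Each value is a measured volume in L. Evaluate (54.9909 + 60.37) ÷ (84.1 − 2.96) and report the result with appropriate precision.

1.42

54.9909 + 60.37 = 115.3609, limited to 2 d.p. → 5 s.f.; 84.1 − 2.96 = 81.14, limited to 1 d.p. → 3 s.f.
Carrying full precision, 115.3609 ÷ 81.14 = 1.42175129406…; keep min(5, 3) = 3 s.f.
Rounded to 3 significant figures: 1.42.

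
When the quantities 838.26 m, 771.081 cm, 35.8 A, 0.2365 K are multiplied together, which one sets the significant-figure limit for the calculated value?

838.26 m → 5 s.f.; 771.081 cm → 6 s.f.; 35.8 A → 3 s.f.; 0.2365 K → 4 s.f.
The fewest is 3 significant figures, from 35.8 A.

35.8 A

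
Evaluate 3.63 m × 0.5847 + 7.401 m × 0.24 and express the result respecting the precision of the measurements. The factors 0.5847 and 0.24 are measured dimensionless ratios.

3.63 × 0.5847 = 2.122461 → 2.12 m (3 s.f., last digit at the 10^-2 place).
7.401 × 0.24 = 1.77624 → 1.8 m (2 s.f., last digit at the 10^-1 place).
Sum: 3.898701 m; keep the coarser place, 10^-1.
Result: 3.9 m.

3.9 m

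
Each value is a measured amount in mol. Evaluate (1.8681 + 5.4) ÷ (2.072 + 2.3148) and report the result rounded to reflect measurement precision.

1.7

1.8681 + 5.4 = 7.2681, limited to 1 d.p. → 2 s.f.; 2.072 + 2.3148 = 4.3868, limited to 3 d.p. → 4 s.f.
Carrying full precision, 7.2681 ÷ 4.3868 = 1.65681134312…; keep min(2, 4) = 2 s.f.
Rounded to 2 significant figures: 1.7.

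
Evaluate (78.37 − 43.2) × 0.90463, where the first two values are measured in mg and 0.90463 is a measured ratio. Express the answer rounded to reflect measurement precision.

78.37 mg − 43.2 mg = 35.17 mg; the difference is limited to 1 decimal place (3 s.f.).
Carrying full precision, 35.17 × 0.90463 = 31.8158371 mg; 0.90463 has 5 s.f., so the result keeps min(3, 5) = 3 s.f.
Rounded to 3 significant figures: 31.8 mg.

31.8 mg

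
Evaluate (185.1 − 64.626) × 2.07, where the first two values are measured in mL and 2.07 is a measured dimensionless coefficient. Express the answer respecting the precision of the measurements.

249 mL

185.1 mL − 64.626 mL = 120.474 mL; the difference is limited to 1 decimal place (4 s.f.).
Carrying full precision, 120.474 × 2.07 = 249.38118 mL; 2.07 has 3 s.f., so the result keeps min(4, 3) = 3 s.f.
Rounded to 3 significant figures: 249 mL.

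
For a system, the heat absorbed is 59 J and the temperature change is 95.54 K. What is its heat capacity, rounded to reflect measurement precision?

0.62 J/K

heat capacity = 59 J ÷ 95.54 K = 0.617542390622… J/K.
59 has 2 significant figures; 95.54 has 4.
Division/multiplication keeps the fewest: 2 significant figures.
Rounded: 0.62 J/K.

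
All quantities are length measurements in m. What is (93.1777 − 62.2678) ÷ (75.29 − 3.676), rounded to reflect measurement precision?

4.316 × 10⁻¹

93.1777 − 62.2678 = 30.9099, limited to 4 d.p. → 6 s.f.; 75.29 − 3.676 = 71.614, limited to 2 d.p. → 4 s.f.
Carrying full precision, 30.9099 ÷ 71.614 = 0.431618119362…; keep min(6, 4) = 4 s.f.
Rounded to 4 significant figures: 4.316 × 10⁻¹.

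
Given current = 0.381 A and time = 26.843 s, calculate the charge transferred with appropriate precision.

10.2 C

charge transferred = 0.381 A × 26.843 s = 10.227183 C.
0.381 has 3 significant figures; 26.843 has 5.
Division/multiplication keeps the fewest: 3 significant figures.
Rounded: 10.2 C.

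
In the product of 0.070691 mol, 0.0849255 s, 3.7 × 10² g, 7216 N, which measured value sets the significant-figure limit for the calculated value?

0.070691 mol → 5 s.f.; 0.0849255 s → 6 s.f.; 3.7 × 10² g → 2 s.f.; 7216 N → 4 s.f.
The fewest is 2 significant figures, from 3.7 × 10² g.

3.7 × 10² g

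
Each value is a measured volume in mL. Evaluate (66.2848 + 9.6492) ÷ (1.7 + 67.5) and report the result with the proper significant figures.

1.10

66.2848 + 9.6492 = 75.9340, limited to 4 d.p. → 6 s.f.; 1.7 + 67.5 = 69.2, limited to 1 d.p. → 3 s.f.
Carrying full precision, 75.9340 ÷ 69.2 = 1.09731213873…; keep min(6, 3) = 3 s.f.
Rounded to 3 significant figures: 1.10.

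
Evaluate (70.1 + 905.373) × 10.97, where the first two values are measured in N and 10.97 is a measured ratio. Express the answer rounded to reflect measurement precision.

1.070 × 10⁴ N

70.1 N + 905.373 N = 975.473 N; the sum is limited to 1 decimal place (4 s.f.).
Carrying full precision, 975.473 × 10.97 = 10700.93881 N; 10.97 has 4 s.f., so the result keeps min(4, 4) = 4 s.f.
Rounded to 4 significant figures: 1.070 × 10⁴ N.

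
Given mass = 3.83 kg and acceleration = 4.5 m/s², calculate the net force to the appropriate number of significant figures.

net force = 3.83 kg × 4.5 m/s² = 17.235 N.
3.83 has 3 significant figures; 4.5 has 2.
Division/multiplication keeps the fewest: 2 significant figures.
Rounded: 17 N.

17 N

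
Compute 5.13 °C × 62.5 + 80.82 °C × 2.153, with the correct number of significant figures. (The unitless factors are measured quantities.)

495 °C

5.13 × 62.5 = 320.625 → 321 °C (3 s.f., last digit at the 10^0 place).
80.82 × 2.153 = 174.00546 → 174.0 °C (4 s.f., last digit at the 10^-1 place).
Sum: 494.63046 °C; keep the coarser place, 10^0.
Result: 495 °C.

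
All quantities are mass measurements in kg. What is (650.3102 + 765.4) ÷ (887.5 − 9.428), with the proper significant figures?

1.612

650.3102 + 765.4 = 1415.7102, limited to 1 d.p. → 5 s.f.; 887.5 − 9.428 = 878.072, limited to 1 d.p. → 4 s.f.
Carrying full precision, 1415.7102 ÷ 878.072 = 1.61229398045…; keep min(5, 4) = 4 s.f.
Rounded to 4 significant figures: 1.612.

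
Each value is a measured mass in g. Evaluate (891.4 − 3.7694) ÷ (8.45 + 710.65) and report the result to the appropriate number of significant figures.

891.4 − 3.7694 = 887.6306, limited to 1 d.p. → 4 s.f.; 8.45 + 710.65 = 719.10, limited to 2 d.p. → 5 s.f.
Carrying full precision, 887.6306 ÷ 719.10 = 1.23436323182…; keep min(4, 5) = 4 s.f.
Rounded to 4 significant figures: 1.234.

1.234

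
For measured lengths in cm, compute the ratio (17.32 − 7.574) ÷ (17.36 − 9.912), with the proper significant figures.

17.32 − 7.574 = 9.746, limited to 2 d.p. → 3 s.f.; 17.36 − 9.912 = 7.448, limited to 2 d.p. → 3 s.f.
Carrying full precision, 9.746 ÷ 7.448 = 1.30853920516…; keep min(3, 3) = 3 s.f.
Rounded to 3 significant figures: 1.31.

1.31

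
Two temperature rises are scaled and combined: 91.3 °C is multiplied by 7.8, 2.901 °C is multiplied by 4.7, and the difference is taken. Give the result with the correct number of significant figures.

7.0 × 10^2 °C

91.3 × 7.8 = 712.14 → 7.1 × 10^2 °C (2 s.f., last digit at the 10^1 place).
2.901 × 4.7 = 13.6347 → 14 °C (2 s.f., last digit at the 10^0 place).
Difference: 698.5053 °C; keep the coarser place, 10^1.
Result: 7.0 × 10^2 °C.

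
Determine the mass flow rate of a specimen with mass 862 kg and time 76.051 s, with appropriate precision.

mass flow rate = 862 kg ÷ 76.051 s = 11.3344992176… kg/s.
862 has 3 significant figures; 76.051 has 5.
Division/multiplication keeps the fewest: 3 significant figures.
Rounded: 11.3 kg/s.

11.3 kg/s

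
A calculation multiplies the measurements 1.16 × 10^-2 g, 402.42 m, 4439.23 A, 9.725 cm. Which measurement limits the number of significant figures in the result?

1.16 × 10^-2 g → 3 s.f.; 402.42 m → 5 s.f.; 4439.23 A → 6 s.f.; 9.725 cm → 4 s.f.
The fewest is 3 significant figures, from 1.16 × 10^-2 g.

1.16 × 10^-2 g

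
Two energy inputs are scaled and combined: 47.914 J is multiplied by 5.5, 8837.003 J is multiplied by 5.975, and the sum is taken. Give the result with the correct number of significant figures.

5.306 × 10^4 J

47.914 × 5.5 = 263.527 → 2.6 × 10^2 J (2 s.f., last digit at the 10^1 place).
8837.003 × 5.975 = 52801.092925 → 5.280 × 10^4 J (4 s.f., last digit at the 10^1 place).
Sum: 53064.619925 J; keep the coarser place, 10^1.
Result: 5.306 × 10^4 J.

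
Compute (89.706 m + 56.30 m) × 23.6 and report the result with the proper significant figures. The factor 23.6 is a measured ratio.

89.706 m + 56.30 m = 146.006 m; the sum is limited to 2 decimal places (5 s.f.).
Carrying full precision, 146.006 × 23.6 = 3445.7416 m; 23.6 has 3 s.f., so the result keeps min(5, 3) = 3 s.f.
Rounded to 3 significant figures: 3.45 × 10³ m.

3.45 × 10³ m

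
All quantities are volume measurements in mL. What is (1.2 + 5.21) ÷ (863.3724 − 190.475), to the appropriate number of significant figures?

0.0095

1.2 + 5.21 = 6.41, limited to 1 d.p. → 2 s.f.; 863.3724 − 190.475 = 672.8974, limited to 3 d.p. → 6 s.f.
Carrying full precision, 6.41 ÷ 672.8974 = 0.00952596933797…; keep min(2, 6) = 2 s.f.
Rounded to 2 significant figures: 0.0095.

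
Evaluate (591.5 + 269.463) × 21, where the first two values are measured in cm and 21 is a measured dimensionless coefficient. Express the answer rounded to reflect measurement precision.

591.5 cm + 269.463 cm = 860.963 cm; the sum is limited to 1 decimal place (4 s.f.).
Carrying full precision, 860.963 × 21 = 18080.223 cm; 21 has 2 s.f., so the result keeps min(4, 2) = 2 s.f.
Rounded to 2 significant figures: 1.8 × 10^4 cm.

1.8 × 10^4 cm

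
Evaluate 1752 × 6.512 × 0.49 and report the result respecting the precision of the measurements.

1752 × 6.512 × 0.49 = 5590.42176
Multiplication/division keeps the fewest significant figures: 1752 → 4 s.f., 6.512 → 4 s.f., 0.49 → 2 s.f.; limit is 2.
Rounded to 2 significant figures: 5.6 × 10³.

5.6 × 10³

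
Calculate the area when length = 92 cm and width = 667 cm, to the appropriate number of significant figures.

6.1 × 10⁴ cm²

area = 92 cm × 667 cm = 61364 cm².
92 has 2 significant figures; 667 has 3.
Division/multiplication keeps the fewest: 2 significant figures.
Rounded: 6.1 × 10⁴ cm².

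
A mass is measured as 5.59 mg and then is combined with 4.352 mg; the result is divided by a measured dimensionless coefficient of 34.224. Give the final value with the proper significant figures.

0.290 mg

5.59 mg + 4.352 mg = 9.942 mg; the sum is limited to 2 decimal places (3 s.f.).
Carrying full precision, 9.942 ÷ 34.224 = 0.290497896213… mg; 34.224 has 5 s.f., so the result keeps min(3, 5) = 3 s.f.
Rounded to 3 significant figures: 0.290 mg.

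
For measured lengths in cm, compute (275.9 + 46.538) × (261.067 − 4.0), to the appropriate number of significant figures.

8.289 × 10^4 cm²

275.9 + 46.538 = 322.438, limited to 1 d.p. → 4 s.f.; 261.067 − 4.0 = 257.067, limited to 1 d.p. → 4 s.f.
Carrying full precision, 322.438 × 257.067 = 82888.169346; keep min(4, 4) = 4 s.f.
Rounded to 4 significant figures: 8.289 × 10^4 cm².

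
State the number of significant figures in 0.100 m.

0.100: leading zeros are not significant; trailing zeros after a decimal point are significant.

3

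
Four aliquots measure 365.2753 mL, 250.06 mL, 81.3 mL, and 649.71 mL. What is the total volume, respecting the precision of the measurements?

1.3463 × 10³ mL

365.2753 mL + 250.06 mL + 81.3 mL + 649.71 mL = 1346.3453 mL.
Addition/subtraction keeps the fewest decimal places: 365.2753 → 4 decimal places, 250.06 → 2 decimal places, 81.3 → 1 decimal place, 649.71 → 2 decimal places; limit is 1.
Rounded to 1 decimal place: 1.3463 × 10³ mL.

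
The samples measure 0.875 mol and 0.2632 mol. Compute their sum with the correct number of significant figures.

1.138 mol

0.875 mol + 0.2632 mol = 1.1382 mol.
Addition/subtraction keeps the fewest decimal places: 0.875 → 3 decimal places, 0.2632 → 4 decimal places; limit is 3.
Rounded to 3 decimal places: 1.138 mol.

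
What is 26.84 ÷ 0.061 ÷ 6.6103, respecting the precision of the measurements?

26.84 ÷ 0.061 ÷ 6.6103 = 66.5627883757…
Multiplication/division keeps the fewest significant figures: 26.84 → 4 s.f., 0.061 → 2 s.f., 6.6103 → 5 s.f.; limit is 2.
Rounded to 2 significant figures: 67.

67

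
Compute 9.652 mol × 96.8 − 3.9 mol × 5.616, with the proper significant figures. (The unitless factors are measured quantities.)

9.652 × 96.8 = 934.3136 → 934 mol (3 s.f., last digit at the 10^0 place).
3.9 × 5.616 = 21.9024 → 22 mol (2 s.f., last digit at the 10^0 place).
Difference: 912.4112 mol; keep the coarser place, 10^0.
Result: 912 mol.

912 mol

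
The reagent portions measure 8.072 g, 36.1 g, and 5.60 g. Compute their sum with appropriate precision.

8.072 g + 36.1 g + 5.60 g = 49.772 g.
Addition/subtraction keeps the fewest decimal places: 8.072 → 3 decimal places, 36.1 → 1 decimal place, 5.60 → 2 decimal places; limit is 1.
Rounded to 1 decimal place: 49.8 g.

49.8 g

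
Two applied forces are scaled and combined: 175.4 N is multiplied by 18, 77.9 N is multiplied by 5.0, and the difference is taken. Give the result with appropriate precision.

175.4 × 18 = 3157.2 → 3.2 × 10^3 N (2 s.f., last digit at the 10^2 place).
77.9 × 5.0 = 389.5 → 3.9 × 10^2 N (2 s.f., last digit at the 10^1 place).
Difference: 2767.7 N; keep the coarser place, 10^2.
Result: 2.8 × 10^3 N.

2.8 × 10^3 N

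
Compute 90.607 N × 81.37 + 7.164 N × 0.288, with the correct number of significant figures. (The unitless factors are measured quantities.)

90.607 × 81.37 = 7372.69159 → 7373 N (4 s.f., last digit at the 10^0 place).
7.164 × 0.288 = 2.063232 → 2.06 N (3 s.f., last digit at the 10^-2 place).
Sum: 7374.754822 N; keep the coarser place, 10^0.
Result: 7.375 × 10³ N.

7.375 × 10³ N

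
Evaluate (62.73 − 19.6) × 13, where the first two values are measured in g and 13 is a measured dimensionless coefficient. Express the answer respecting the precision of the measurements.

5.6 × 10² g

62.73 g − 19.6 g = 43.13 g; the difference is limited to 1 decimal place (3 s.f.).
Carrying full precision, 43.13 × 13 = 560.69 g; 13 has 2 s.f., so the result keeps min(3, 2) = 2 s.f.
Rounded to 2 significant figures: 5.6 × 10² g.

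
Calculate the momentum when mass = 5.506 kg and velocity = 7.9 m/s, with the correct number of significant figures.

momentum = 5.506 kg × 7.9 m/s = 43.4974 kg·m/s.
5.506 has 4 significant figures; 7.9 has 2.
Division/multiplication keeps the fewest: 2 significant figures.
Rounded: 43 kg·m/s.

43 kg·m/s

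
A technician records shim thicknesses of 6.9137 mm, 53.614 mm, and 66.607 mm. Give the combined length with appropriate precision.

6.9137 mm + 53.614 mm + 66.607 mm = 127.1347 mm.
Addition/subtraction keeps the fewest decimal places: 6.9137 → 4 decimal places, 53.614 → 3 decimal places, 66.607 → 3 decimal places; limit is 3.
Rounded to 3 decimal places: 127.135 mm.

127.135 mm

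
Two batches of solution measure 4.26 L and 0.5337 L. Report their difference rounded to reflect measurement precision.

4.26 L − 0.5337 L = 3.7263 L.
Addition/subtraction keeps the fewest decimal places: 4.26 → 2 decimal places, 0.5337 → 4 decimal places; limit is 2.
Rounded to 2 decimal places: 3.73 L.

3.73 L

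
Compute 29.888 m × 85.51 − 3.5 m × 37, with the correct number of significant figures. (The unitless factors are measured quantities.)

2.43 × 10³ m

29.888 × 85.51 = 2555.72288 → 2556 m (4 s.f., last digit at the 10^0 place).
3.5 × 37 = 129.5 → 1.3 × 10² m (2 s.f., last digit at the 10^1 place).
Difference: 2426.22288 m; keep the coarser place, 10^1.
Result: 2.43 × 10³ m.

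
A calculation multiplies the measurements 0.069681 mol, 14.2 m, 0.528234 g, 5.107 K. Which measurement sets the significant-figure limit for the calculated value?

0.069681 mol → 5 s.f.; 14.2 m → 3 s.f.; 0.528234 g → 6 s.f.; 5.107 K → 4 s.f.
The fewest is 3 significant figures, from 14.2 m.

14.2 m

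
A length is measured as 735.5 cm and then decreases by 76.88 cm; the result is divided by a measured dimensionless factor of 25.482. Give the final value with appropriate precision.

735.5 cm − 76.88 cm = 658.62 cm; the difference is limited to 1 decimal place (4 s.f.).
Carrying full precision, 658.62 ÷ 25.482 = 25.8464798681… cm; 25.482 has 5 s.f., so the result keeps min(4, 5) = 4 s.f.
Rounded to 4 significant figures: 25.85 cm.

25.85 cm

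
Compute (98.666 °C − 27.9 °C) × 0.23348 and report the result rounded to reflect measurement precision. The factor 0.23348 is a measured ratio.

98.666 °C − 27.9 °C = 70.766 °C; the difference is limited to 1 decimal place (3 s.f.).
Carrying full precision, 70.766 × 0.23348 = 16.52244568 °C; 0.23348 has 5 s.f., so the result keeps min(3, 5) = 3 s.f.
Rounded to 3 significant figures: 16.5 °C.

16.5 °C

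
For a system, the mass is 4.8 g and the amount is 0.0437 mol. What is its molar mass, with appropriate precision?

molar mass = 4.8 g ÷ 0.0437 mol = 109.839816934… g/mol.
4.8 has 2 significant figures; 0.0437 has 3.
Division/multiplication keeps the fewest: 2 significant figures.
Rounded: 1.1 × 10^2 g/mol.

1.1 × 10^2 g/mol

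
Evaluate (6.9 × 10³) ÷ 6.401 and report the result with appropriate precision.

1.1 × 10³

(6.9 × 10³) ÷ 6.401 = 1077.95656929…
Multiplication/division keeps the fewest significant figures: 6.9 × 10³ → 2 s.f., 6.401 → 4 s.f.; limit is 2.
Rounded to 2 significant figures: 1.1 × 10³.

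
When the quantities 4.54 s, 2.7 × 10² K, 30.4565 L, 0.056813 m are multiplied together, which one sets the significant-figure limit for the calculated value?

2.7 × 10² K

4.54 s → 3 s.f.; 2.7 × 10² K → 2 s.f.; 30.4565 L → 6 s.f.; 0.056813 m → 5 s.f.
The fewest is 2 significant figures, from 2.7 × 10² K.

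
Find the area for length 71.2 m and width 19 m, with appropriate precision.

area = 71.2 m × 19 m = 1352.8 m².
71.2 has 3 significant figures; 19 has 2.
Division/multiplication keeps the fewest: 2 significant figures.
Rounded: 1.4 × 10^3 m².

1.4 × 10^3 m²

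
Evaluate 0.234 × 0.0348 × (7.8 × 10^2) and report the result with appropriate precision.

6.4

0.234 × 0.0348 × (7.8 × 10^2) = 6.351696
Multiplication/division keeps the fewest significant figures: 0.234 → 3 s.f., 0.0348 → 3 s.f., 7.8 × 10^2 → 2 s.f.; limit is 2.
Rounded to 2 significant figures: 6.4.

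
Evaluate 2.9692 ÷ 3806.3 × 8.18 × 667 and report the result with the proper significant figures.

2.9692 ÷ 3806.3 × 8.18 × 667 = 4.25613676063…
Multiplication/division keeps the fewest significant figures: 2.9692 → 5 s.f., 3806.3 → 5 s.f., 8.18 → 3 s.f., 667 → 3 s.f.; limit is 3.
Rounded to 3 significant figures: 4.26.

4.26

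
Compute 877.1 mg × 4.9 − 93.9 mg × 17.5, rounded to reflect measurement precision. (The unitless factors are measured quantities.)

2.7 × 10³ mg

877.1 × 4.9 = 4297.79 → 4.3 × 10³ mg (2 s.f., last digit at the 10^2 place).
93.9 × 17.5 = 1643.25 → 1.64 × 10³ mg (3 s.f., last digit at the 10^1 place).
Difference: 2654.54 mg; keep the coarser place, 10^2.
Result: 2.7 × 10³ mg.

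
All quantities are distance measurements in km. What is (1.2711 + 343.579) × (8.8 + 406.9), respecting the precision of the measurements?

1.434 × 10^5 km²

1.2711 + 343.579 = 344.8501, limited to 3 d.p. → 6 s.f.; 8.8 + 406.9 = 415.7, limited to 1 d.p. → 4 s.f.
Carrying full precision, 344.8501 × 415.7 = 143354.18657; keep min(6, 4) = 4 s.f.
Rounded to 4 significant figures: 1.434 × 10^5 km².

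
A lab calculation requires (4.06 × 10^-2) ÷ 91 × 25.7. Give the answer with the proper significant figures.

0.011

(4.06 × 10^-2) ÷ 91 × 25.7 = 0.0114661538462…
Multiplication/division keeps the fewest significant figures: 4.06 × 10^-2 → 3 s.f., 91 → 2 s.f., 25.7 → 3 s.f.; limit is 2.
Rounded to 2 significant figures: 0.011.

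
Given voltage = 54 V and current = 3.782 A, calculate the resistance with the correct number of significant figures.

resistance = 54 V ÷ 3.782 A = 14.2781597039… Ω.
54 has 2 significant figures; 3.782 has 4.
Division/multiplication keeps the fewest: 2 significant figures.
Rounded: 14 Ω.

14 Ω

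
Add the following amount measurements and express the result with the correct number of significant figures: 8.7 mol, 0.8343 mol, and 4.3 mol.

13.8 mol

8.7 mol + 0.8343 mol + 4.3 mol = 13.8343 mol.
Addition/subtraction keeps the fewest decimal places: 8.7 → 1 decimal place, 0.8343 → 4 decimal places, 4.3 → 1 decimal place; limit is 1.
Rounded to 1 decimal place: 13.8 mol.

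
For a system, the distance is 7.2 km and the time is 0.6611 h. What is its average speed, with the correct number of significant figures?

11 km/h

average speed = 7.2 km ÷ 0.6611 h = 10.8909393435… km/h.
7.2 has 2 significant figures; 0.6611 has 4.
Division/multiplication keeps the fewest: 2 significant figures.
Rounded: 11 km/h.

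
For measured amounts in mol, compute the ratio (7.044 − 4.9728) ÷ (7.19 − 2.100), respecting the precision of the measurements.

4.07 × 10^-1

7.044 − 4.9728 = 2.0712, limited to 3 d.p. → 4 s.f.; 7.19 − 2.100 = 5.090, limited to 2 d.p. → 3 s.f.
Carrying full precision, 2.0712 ÷ 5.090 = 0.406915520629…; keep min(4, 3) = 3 s.f.
Rounded to 3 significant figures: 4.07 × 10^-1.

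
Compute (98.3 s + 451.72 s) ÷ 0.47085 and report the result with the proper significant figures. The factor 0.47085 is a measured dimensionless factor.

98.3 s + 451.72 s = 550.02 s; the sum is limited to 1 decimal place (4 s.f.).
Carrying full precision, 550.02 ÷ 0.47085 = 1168.14272061… s; 0.47085 has 5 s.f., so the result keeps min(4, 5) = 4 s.f.
Rounded to 4 significant figures: 1168 s.

1168 s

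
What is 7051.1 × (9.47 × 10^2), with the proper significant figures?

6.68 × 10^6

7051.1 × (9.47 × 10^2) = 6677391.7
Multiplication/division keeps the fewest significant figures: 7051.1 → 5 s.f., 9.47 × 10^2 → 3 s.f.; limit is 3.
Rounded to 3 significant figures: 6.68 × 10^6.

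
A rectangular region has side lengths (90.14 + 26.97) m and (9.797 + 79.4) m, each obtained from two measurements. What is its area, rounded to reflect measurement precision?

1.04 × 10^4 m²

90.14 + 26.97 = 117.11, limited to 2 d.p. → 5 s.f.; 9.797 + 79.4 = 89.197, limited to 1 d.p. → 3 s.f.
Carrying full precision, 117.11 × 89.197 = 10445.86067; keep min(5, 3) = 3 s.f.
Rounded to 3 significant figures: 1.04 × 10^4 m².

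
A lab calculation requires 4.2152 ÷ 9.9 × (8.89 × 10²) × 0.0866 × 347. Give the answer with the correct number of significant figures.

1.1 × 10⁴

4.2152 ÷ 9.9 × (8.89 × 10²) × 0.0866 × 347 = 11374.4948588…
Multiplication/division keeps the fewest significant figures: 4.2152 → 5 s.f., 9.9 → 2 s.f., 8.89 × 10² → 3 s.f., 0.0866 → 3 s.f., 347 → 3 s.f.; limit is 2.
Rounded to 2 significant figures: 1.1 × 10⁴.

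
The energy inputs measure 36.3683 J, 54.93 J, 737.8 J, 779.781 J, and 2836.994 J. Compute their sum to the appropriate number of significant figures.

4445.9 J

36.3683 J + 54.93 J + 737.8 J + 779.781 J + 2836.994 J = 4445.8733 J.
Addition/subtraction keeps the fewest decimal places: 36.3683 → 4 decimal places, 54.93 → 2 decimal places, 737.8 → 1 decimal place, 779.781 → 3 decimal places, 2836.994 → 3 decimal places; limit is 1.
Rounded to 1 decimal place: 4445.9 J.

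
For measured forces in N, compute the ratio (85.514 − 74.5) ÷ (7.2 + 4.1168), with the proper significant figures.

85.514 − 74.5 = 11.014, limited to 1 d.p. → 3 s.f.; 7.2 + 4.1168 = 11.3168, limited to 1 d.p. → 3 s.f.
Carrying full precision, 11.014 ÷ 11.3168 = 0.973243319666…; keep min(3, 3) = 3 s.f.
Rounded to 3 significant figures: 0.973.

0.973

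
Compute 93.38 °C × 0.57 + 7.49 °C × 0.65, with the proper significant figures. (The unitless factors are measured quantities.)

93.38 × 0.57 = 53.2266 → 53 °C (2 s.f., last digit at the 10^0 place).
7.49 × 0.65 = 4.8685 → 4.9 °C (2 s.f., last digit at the 10^-1 place).
Sum: 58.0951 °C; keep the coarser place, 10^0.
Result: 58 °C.

58 °C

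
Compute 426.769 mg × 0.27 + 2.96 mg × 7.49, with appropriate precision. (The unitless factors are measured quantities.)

426.769 × 0.27 = 115.22763 → 1.2 × 10² mg (2 s.f., last digit at the 10^1 place).
2.96 × 7.49 = 22.1704 → 22.2 mg (3 s.f., last digit at the 10^-1 place).
Sum: 137.39803 mg; keep the coarser place, 10^1.
Result: 1.4 × 10² mg.

1.4 × 10² mg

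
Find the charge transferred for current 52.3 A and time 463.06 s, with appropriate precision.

charge transferred = 52.3 A × 463.06 s = 24218.038 C.
52.3 has 3 significant figures; 463.06 has 5.
Division/multiplication keeps the fewest: 3 significant figures.
Rounded: 2.42 × 10^4 C.

2.42 × 10^4 C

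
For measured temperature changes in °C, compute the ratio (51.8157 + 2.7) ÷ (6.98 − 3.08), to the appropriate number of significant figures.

14.0

51.8157 + 2.7 = 54.5157, limited to 1 d.p. → 3 s.f.; 6.98 − 3.08 = 3.90, limited to 2 d.p. → 3 s.f.
Carrying full precision, 54.5157 ÷ 3.90 = 13.9783846154…; keep min(3, 3) = 3 s.f.
Rounded to 3 significant figures: 14.0.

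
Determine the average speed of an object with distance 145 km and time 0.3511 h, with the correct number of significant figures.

4.13 × 10^2 km/h

average speed = 145 km ÷ 0.3511 h = 412.987752777… km/h.
145 has 3 significant figures; 0.3511 has 4.
Division/multiplication keeps the fewest: 3 significant figures.
Rounded: 4.13 × 10^2 km/h.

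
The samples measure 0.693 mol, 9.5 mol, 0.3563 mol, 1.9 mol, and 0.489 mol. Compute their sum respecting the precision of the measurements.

12.9 mol

0.693 mol + 9.5 mol + 0.3563 mol + 1.9 mol + 0.489 mol = 12.9383 mol.
Addition/subtraction keeps the fewest decimal places: 0.693 → 3 decimal places, 9.5 → 1 decimal place, 0.3563 → 4 decimal places, 1.9 → 1 decimal place, 0.489 → 3 decimal places; limit is 1.
Rounded to 1 decimal place: 12.9 mol.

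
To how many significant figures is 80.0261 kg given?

6

80.0261: zeros between nonzero digits are significant.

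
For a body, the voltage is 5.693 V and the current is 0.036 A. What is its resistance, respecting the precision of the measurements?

1.6 × 10^2 Ω

resistance = 5.693 V ÷ 0.036 A = 158.138888889… Ω.
5.693 has 4 significant figures; 0.036 has 2.
Division/multiplication keeps the fewest: 2 significant figures.
Rounded: 1.6 × 10^2 Ω.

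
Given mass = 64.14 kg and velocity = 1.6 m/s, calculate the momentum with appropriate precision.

1.0 × 10² kg·m/s

momentum = 64.14 kg × 1.6 m/s = 102.624 kg·m/s.
64.14 has 4 significant figures; 1.6 has 2.
Division/multiplication keeps the fewest: 2 significant figures.
Rounded: 1.0 × 10² kg·m/s.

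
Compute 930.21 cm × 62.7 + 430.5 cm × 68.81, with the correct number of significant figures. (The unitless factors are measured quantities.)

8.79 × 10^4 cm

930.21 × 62.7 = 58324.167 → 5.83 × 10^4 cm (3 s.f., last digit at the 10^2 place).
430.5 × 68.81 = 29622.705 → 2.962 × 10^4 cm (4 s.f., last digit at the 10^1 place).
Sum: 87946.872 cm; keep the coarser place, 10^2.
Result: 8.79 × 10^4 cm.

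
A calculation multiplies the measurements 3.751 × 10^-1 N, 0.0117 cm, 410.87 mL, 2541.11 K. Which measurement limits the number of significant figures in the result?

0.0117 cm

3.751 × 10^-1 N → 4 s.f.; 0.0117 cm → 3 s.f.; 410.87 mL → 5 s.f.; 2541.11 K → 6 s.f.
The fewest is 3 significant figures, from 0.0117 cm.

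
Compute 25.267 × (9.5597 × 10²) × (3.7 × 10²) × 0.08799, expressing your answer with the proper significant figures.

25.267 × (9.5597 × 10²) × (3.7 × 10²) × 0.08799 = 786380.952687…
Multiplication/division keeps the fewest significant figures: 25.267 → 5 s.f., 9.5597 × 10² → 5 s.f., 3.7 × 10² → 2 s.f., 0.08799 → 4 s.f.; limit is 2.
Rounded to 2 significant figures: 7.9 × 10⁵.

7.9 × 10⁵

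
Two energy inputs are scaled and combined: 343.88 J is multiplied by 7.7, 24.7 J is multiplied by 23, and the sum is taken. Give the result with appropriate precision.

3.2 × 10^3 J

343.88 × 7.7 = 2647.876 → 2.6 × 10^3 J (2 s.f., last digit at the 10^2 place).
24.7 × 23 = 568.1 → 5.7 × 10^2 J (2 s.f., last digit at the 10^1 place).
Sum: 3215.976 J; keep the coarser place, 10^2.
Result: 3.2 × 10^3 J.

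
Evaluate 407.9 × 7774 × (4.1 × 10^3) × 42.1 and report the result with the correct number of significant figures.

407.9 × 7774 × (4.1 × 10^3) × 42.1 = 5.47348830106 × 10^11
Multiplication/division keeps the fewest significant figures: 407.9 → 4 s.f., 7774 → 4 s.f., 4.1 × 10^3 → 2 s.f., 42.1 → 3 s.f.; limit is 2.
Rounded to 2 significant figures: 5.5 × 10^11.

5.5 × 10^11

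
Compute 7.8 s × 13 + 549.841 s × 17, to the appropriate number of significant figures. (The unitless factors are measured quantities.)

7.8 × 13 = 101.4 → 1.0 × 10^2 s (2 s.f., last digit at the 10^1 place).
549.841 × 17 = 9347.297 → 9.3 × 10^3 s (2 s.f., last digit at the 10^2 place).
Sum: 9448.697 s; keep the coarser place, 10^2.
Result: 9.4 × 10^3 s.

9.4 × 10^3 s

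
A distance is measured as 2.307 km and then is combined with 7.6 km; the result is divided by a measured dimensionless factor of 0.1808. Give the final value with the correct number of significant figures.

2.307 km + 7.6 km = 9.907 km; the sum is limited to 1 decimal place (2 s.f.).
Carrying full precision, 9.907 ÷ 0.1808 = 54.7953539823… km; 0.1808 has 4 s.f., so the result keeps min(2, 4) = 2 s.f.
Rounded to 2 significant figures: 55 km.

55 km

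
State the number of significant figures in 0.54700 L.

0.54700: leading zeros are not significant; trailing zeros after a decimal point are significant.

5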